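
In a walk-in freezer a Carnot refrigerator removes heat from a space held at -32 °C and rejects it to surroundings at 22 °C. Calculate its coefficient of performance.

COP_R ≈ 4.466

T_H = 22 °C → 22 + 273.15 = 295.15 K.
T_C = -32 °C → -32 + 273.15 = 241.15 K.
For a reversible refrigerator, COP_R = T_C/(T_H − T_C) = 241.15/(295.15 − 241.15) = 4.466.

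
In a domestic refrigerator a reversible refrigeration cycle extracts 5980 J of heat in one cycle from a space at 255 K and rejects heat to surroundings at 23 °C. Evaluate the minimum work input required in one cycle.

T_H = 23 °C → 23 + 273.15 = 296.15 K.
Carnot COP: COP_R = T_C/(T_H − T_C) = 255.00/41.15 = 6.1968.
W = Q_C/COP_R = 5980/6.1968 = 965 J.

W_in ≈ 965 J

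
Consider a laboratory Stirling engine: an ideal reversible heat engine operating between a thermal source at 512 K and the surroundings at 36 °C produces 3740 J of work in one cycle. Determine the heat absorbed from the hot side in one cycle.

Q_H ≈ 9440 J

T_C = 36 °C → 36 + 273.15 = 309.15 K.
Carnot efficiency: η = 1 − T_C/T_H = 1 − 309.15/512.00 = 0.3962.
Q_H = W/η = 3740/0.3962 = 9440 J.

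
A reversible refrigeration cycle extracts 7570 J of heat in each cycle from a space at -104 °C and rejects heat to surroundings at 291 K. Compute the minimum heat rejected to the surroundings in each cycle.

T_C = -104 °C → -104 + 273.15 = 169.15 K.
For a reversible cycle Q_H/Q_C = T_H/T_C, so Q_H = Q_C·T_H/T_C = 7570 × 291.00/169.15 = 13000 J.

Q_H ≈ 13000 J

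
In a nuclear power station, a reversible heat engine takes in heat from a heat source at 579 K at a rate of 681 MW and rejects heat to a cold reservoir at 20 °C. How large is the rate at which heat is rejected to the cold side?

T_C = 20 °C → 20 + 273.15 = 293.15 K.
For a reversible engine, η = 1 − T_C/T_H = 1 − 293.15/579.00 = 0.4937.
For a reversible cycle Q_C/Q_H = T_C/T_H, so Q_C = 681 × 293.15/579.00 = 345 MW.

Q̇_C ≈ 345 MW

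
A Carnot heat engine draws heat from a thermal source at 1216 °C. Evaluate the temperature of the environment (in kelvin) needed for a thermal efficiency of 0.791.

T_C ≈ 311 K

T_H = 1216 °C → 1216 + 273.15 = 1489.15 K.
From η = 1 − T_C/T_H, T_C = T_H·(1 − η) = 1489.15 × (1 − 0.791) = 311 K.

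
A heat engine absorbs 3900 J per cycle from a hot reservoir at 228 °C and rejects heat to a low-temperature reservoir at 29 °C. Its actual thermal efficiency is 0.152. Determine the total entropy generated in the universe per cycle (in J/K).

ΔS_univ ≈ 3.16 J/K

T_H = 228 °C → 228 + 273.15 = 501.15 K.
T_C = 29 °C → 29 + 273.15 = 302.15 K.
W = η·Q_H = 0.152 × 3900 = 592.8 J, so Q_C = Q_H − W = 3307 J.
Reservoir entropy changes: ΔS_H = −Q_H/T_H = −3900/501.15 = -7.782 J/K and ΔS_C = +Q_C/T_C = 3307/302.15 = 10.95 J/K.
ΔS_univ = −Q_H/T_H + Q_C/T_C = 3.16 J/K (> 0, since η = 0.152 < η_Carnot = 0.397).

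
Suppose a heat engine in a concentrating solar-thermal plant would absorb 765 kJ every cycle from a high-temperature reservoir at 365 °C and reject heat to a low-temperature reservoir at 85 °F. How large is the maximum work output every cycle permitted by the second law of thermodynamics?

W_max ≈ 402 kJ

T_H = 365 °C → 365 + 273.15 = 638.15 K.
T_C = 85 °F → (85 − 32) × 5/9 = 29.44 °C = 302.59 K.
The upper bound on efficiency is η_max = 1 − T_C/T_H = 1 − 302.59/638.15 = 0.5258.
W_max = η_max · Q_H = 0.5258 × 765 = 402 kJ.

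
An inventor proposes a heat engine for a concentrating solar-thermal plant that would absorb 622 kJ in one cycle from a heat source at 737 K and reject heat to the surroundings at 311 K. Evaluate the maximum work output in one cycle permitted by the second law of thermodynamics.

W_max ≈ 360 kJ

No engine can exceed the Carnot limit: η_max = 1 − T_C/T_H = 1 − 311.00/737.00 = 0.5780.
W_max = η_max · Q_H = 0.5780 × 622 = 360 kJ.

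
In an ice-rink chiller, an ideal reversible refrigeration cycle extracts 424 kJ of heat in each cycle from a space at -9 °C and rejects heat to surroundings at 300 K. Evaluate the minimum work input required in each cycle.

T_C = -9 °C → -9 + 273.15 = 264.15 K.
The reversible coefficient of performance is COP_R = T_C/(T_H − T_C) = 264.15/35.85 = 7.3682.
W = Q_C/COP_R = 424/7.3682 = 57.5 kJ.

W_in ≈ 57.5 kJ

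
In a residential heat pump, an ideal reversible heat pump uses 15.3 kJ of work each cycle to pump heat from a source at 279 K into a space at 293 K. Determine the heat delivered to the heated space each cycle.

Q_H ≈ 320 kJ

Reversible heating COP: COP_HP = T_H/(T_H − T_C) = 293.00/14.00 = 20.9286.
Q_H = COP_HP · W = 20.9286 × 15.3 = 320 kJ.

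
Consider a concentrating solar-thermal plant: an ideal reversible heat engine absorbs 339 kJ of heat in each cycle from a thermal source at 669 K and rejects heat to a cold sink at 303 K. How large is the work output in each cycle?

The Carnot efficiency is η = 1 − T_C/T_H = 1 − 303.00/669.00 = 0.5471.
W = η·Q_H = 0.5471 × 339 = 185 kJ.

W ≈ 185 kJ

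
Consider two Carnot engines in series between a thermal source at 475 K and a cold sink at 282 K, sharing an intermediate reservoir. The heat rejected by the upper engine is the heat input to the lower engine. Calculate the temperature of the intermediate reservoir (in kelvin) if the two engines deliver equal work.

For reversible stages Q_m = Q_H·(T_m/T_H). Setting W₁ = Q_H(1 − T_m/T_H) equal to W₂ = Q_m(1 − T_C/T_m) = Q_H·(T_m − T_C)/T_H gives T_H − T_m = T_m − T_C, so T_m = (T_H + T_C)/2 = (475.00 + 282.00)/2 = 378 K.

T_m ≈ 378 K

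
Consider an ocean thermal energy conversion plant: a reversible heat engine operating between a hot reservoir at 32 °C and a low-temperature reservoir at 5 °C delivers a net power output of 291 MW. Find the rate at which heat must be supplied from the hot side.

Q̇_H ≈ 3290 MW

T_H = 32 °C → 32 + 273.15 = 305.15 K.
T_C = 5 °C → 5 + 273.15 = 278.15 K.
Carnot efficiency: η = 1 − T_C/T_H = 1 − 278.15/305.15 = 0.0885.
Q_H = W/η = 291/0.0885 = 3290 MW.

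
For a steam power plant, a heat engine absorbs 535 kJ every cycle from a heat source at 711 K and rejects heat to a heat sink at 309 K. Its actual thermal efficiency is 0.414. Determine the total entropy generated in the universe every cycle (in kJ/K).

ΔS_univ ≈ 0.262 kJ/K

W = η·Q_H = 0.414 × 535 = 221.5 kJ, so Q_C = Q_H − W = 313.5 kJ.
Entropy balance on the reservoirs: −Q_H/T_H = -0.7525 kJ/K, +Q_C/T_C = 1.015 kJ/K.
ΔS_univ = −Q_H/T_H + Q_C/T_C = 0.262 kJ/K (> 0, since η = 0.414 < η_Carnot = 0.565).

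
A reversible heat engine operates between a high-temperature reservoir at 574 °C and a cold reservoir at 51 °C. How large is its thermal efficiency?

η ≈ 0.6174

T_H = 574 °C → 574 + 273.15 = 847.15 K.
T_C = 51 °C → 51 + 273.15 = 324.15 K.
For a reversible engine, η = 1 − T_C/T_H = 1 − 324.15/847.15 = 0.6174.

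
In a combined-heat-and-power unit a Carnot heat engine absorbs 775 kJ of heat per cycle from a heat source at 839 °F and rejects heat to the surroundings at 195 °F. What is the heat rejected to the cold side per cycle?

T_H = 839 °F → (839 − 32) × 5/9 = 448.33 °C = 721.48 K.
T_C = 195 °F → (195 − 32) × 5/9 = 90.56 °C = 363.71 K.
η_rev = 1 − T_C/T_H = 1 − 363.71/721.48 = 0.4959.
For a reversible cycle Q_C/Q_H = T_C/T_H, so Q_C = 775 × 363.71/721.48 = 391 kJ.

Q_C ≈ 391 kJ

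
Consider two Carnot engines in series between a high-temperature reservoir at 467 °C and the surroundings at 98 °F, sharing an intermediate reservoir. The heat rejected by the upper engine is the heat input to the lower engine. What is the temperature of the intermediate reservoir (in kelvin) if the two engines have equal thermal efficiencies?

T_m ≈ 478.9 K

T_H = 467 °C → 467 + 273.15 = 740.15 K.
T_C = 98 °F → (98 − 32) × 5/9 = 36.67 °C = 309.82 K.
Equal efficiencies require 1 − T_m/T_H = 1 − T_C/T_m, i.e. T_m/T_H = T_C/T_m, so T_m = √(T_H·T_C) = √(740.15 × 309.82) = 478.9 K.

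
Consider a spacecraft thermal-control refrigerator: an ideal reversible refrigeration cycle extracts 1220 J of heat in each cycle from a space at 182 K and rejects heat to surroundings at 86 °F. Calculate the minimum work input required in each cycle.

W_in ≈ 812.1 J

T_H = 86 °F → (86 − 32) × 5/9 = 30.00 °C = 303.15 K.
For a reversible refrigerator, COP_R = T_C/(T_H − T_C) = 182.00/121.15 = 1.5023.
W = Q_C/COP_R = 1220/1.5023 = 812.1 J.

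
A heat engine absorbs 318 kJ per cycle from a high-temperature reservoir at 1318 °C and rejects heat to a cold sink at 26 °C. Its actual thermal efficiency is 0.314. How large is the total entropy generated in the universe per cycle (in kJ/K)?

T_H = 1318 °C → 1318 + 273.15 = 1591.15 K.
T_C = 26 °C → 26 + 273.15 = 299.15 K.
W = η·Q_H = 0.314 × 318 = 99.85 kJ, so Q_C = Q_H − W = 218.1 kJ.
Reservoir entropy changes: ΔS_H = −Q_H/T_H = −318/1591.15 = -0.1999 kJ/K and ΔS_C = +Q_C/T_C = 218.1/299.15 = 0.7292 kJ/K.
ΔS_univ = −Q_H/T_H + Q_C/T_C = 0.529 kJ/K (> 0, since η = 0.314 < η_Carnot = 0.812).

ΔS_univ ≈ 0.529 kJ/K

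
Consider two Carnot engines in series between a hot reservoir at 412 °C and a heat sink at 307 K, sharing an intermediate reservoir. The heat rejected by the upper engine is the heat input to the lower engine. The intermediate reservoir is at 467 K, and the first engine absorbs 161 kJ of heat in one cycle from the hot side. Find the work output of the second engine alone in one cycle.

W₂ ≈ 37.6 kJ

T_H = 412 °C → 412 + 273.15 = 685.15 K.
Heat entering the second stage: Q_m = Q_H·(T_m/T_H) = 161 × 467.00/685.15 = 110 kJ.
Second-stage efficiency η₂ = 1 − T_C/T_m = 1 − 307.00/467.00 = 0.3426, so W₂ = η₂·Q_m = 37.6 kJ.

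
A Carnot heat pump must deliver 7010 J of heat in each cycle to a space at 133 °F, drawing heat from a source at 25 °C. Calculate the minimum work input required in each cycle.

T_H = 133 °F → (133 − 32) × 5/9 = 56.11 °C = 329.26 K.
T_C = 25 °C → 25 + 273.15 = 298.15 K.
COP_HP = T_H/(T_H − T_C) = 329.26/31.11 = 10.5834.
W = Q_H/COP_HP = 7010/10.5834 = 662.4 J.

W_in ≈ 662.4 J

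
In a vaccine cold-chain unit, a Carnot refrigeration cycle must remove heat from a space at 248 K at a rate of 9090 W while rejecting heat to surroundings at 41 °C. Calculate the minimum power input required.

T_H = 41 °C → 41 + 273.15 = 314.15 K.
COP_R = T_C/(T_H − T_C) = 248.00/66.15 = 3.7491.
W = Q_C/COP_R = 9090/3.7491 = 2425 W.

Ẇ_in ≈ 2425 W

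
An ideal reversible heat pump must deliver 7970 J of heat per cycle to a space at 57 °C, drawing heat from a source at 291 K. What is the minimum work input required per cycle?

W_in ≈ 945 J

T_H = 57 °C → 57 + 273.15 = 330.15 K.
The Carnot heat-pump COP is COP_HP = T_H/(T_H − T_C) = 330.15/39.15 = 8.4330.
W = Q_H/COP_HP = 7970/8.4330 = 945 J.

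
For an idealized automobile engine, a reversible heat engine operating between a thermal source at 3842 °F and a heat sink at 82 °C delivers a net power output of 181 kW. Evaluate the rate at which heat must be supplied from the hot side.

T_H = 3842 °F → (3842 − 32) × 5/9 = 2116.67 °C = 2389.82 K.
T_C = 82 °C → 82 + 273.15 = 355.15 K.
Carnot efficiency: η = 1 − T_C/T_H = 1 − 355.15/2389.82 = 0.8514.
Q_H = W/η = 181/0.8514 = 212.6 kW.

Q̇_H ≈ 212.6 kW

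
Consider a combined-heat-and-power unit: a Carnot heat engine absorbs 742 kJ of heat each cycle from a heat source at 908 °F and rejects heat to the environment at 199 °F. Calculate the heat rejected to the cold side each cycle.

T_H = 908 °F → (908 − 32) × 5/9 = 486.67 °C = 759.82 K.
T_C = 199 °F → (199 − 32) × 5/9 = 92.78 °C = 365.93 K.
Carnot efficiency: η = 1 − T_C/T_H = 1 − 365.93/759.82 = 0.5184.
For a reversible cycle Q_C/Q_H = T_C/T_H, so Q_C = 742 × 365.93/759.82 = 357.3 kJ.

Q_C ≈ 357.3 kJ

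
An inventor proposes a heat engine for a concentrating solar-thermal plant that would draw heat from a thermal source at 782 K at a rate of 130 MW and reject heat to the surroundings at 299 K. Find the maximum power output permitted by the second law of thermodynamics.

The second-law ceiling is the Carnot efficiency, η_max = 1 − T_C/T_H = 1 − 299.00/782.00 = 0.6176.
W_max = η_max · Q_H = 0.6176 × 130 = 80.3 MW.

Ẇ_max ≈ 80.3 MW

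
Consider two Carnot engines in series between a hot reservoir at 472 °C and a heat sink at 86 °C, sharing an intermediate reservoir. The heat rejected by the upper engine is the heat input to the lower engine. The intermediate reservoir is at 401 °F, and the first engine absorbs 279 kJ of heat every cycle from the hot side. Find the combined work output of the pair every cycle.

T_H = 472 °C → 472 + 273.15 = 745.15 K.
T_C = 86 °C → 86 + 273.15 = 359.15 K.
Two reversible stages in series are equivalent to a single Carnot engine between T_H and T_C, so η_total = 1 − T_C/T_H = 1 − 359.15/745.15 = 0.5180.
W_total = η_total · Q_H = 0.5180 × 279 = 145 kJ.

W_total ≈ 145 kJ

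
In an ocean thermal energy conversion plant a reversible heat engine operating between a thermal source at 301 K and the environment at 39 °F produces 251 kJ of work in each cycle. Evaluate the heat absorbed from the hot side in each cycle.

Q_H ≈ 3153 kJ

T_C = 39 °F → (39 − 32) × 5/9 = 3.89 °C = 277.04 K.
The Carnot efficiency is η = 1 − T_C/T_H = 1 − 277.04/301.00 = 0.0796.
Q_H = W/η = 251/0.0796 = 3153 kJ.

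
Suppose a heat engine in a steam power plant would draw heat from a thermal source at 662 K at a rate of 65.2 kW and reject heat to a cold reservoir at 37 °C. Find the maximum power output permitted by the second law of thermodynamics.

T_C = 37 °C → 37 + 273.15 = 310.15 K.
The upper bound on efficiency is η_max = 1 − T_C/T_H = 1 − 310.15/662.00 = 0.5315.
W_max = η_max · Q_H = 0.5315 × 65.2 = 34.65 kW.

Ẇ_max ≈ 34.65 kW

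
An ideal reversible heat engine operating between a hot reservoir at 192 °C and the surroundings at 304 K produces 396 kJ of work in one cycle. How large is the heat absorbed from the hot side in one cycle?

Q_H ≈ 1143 kJ

T_H = 192 °C → 192 + 273.15 = 465.15 K.
η_rev = 1 − T_C/T_H = 1 − 304.00/465.15 = 0.3464.
Q_H = W/η = 396/0.3464 = 1143 kJ.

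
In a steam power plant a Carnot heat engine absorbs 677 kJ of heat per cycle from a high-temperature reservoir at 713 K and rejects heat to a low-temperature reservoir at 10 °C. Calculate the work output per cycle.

T_C = 10 °C → 10 + 273.15 = 283.15 K.
Since the cycle is reversible, η = 1 − T_C/T_H = 1 − 283.15/713.00 = 0.6029.
W = η·Q_H = 0.6029 × 677 = 408.1 kJ.

W ≈ 408.1 kJ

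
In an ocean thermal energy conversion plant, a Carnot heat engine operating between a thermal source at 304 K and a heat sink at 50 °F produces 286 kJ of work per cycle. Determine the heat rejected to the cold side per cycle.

T_C = 50 °F → (50 − 32) × 5/9 = 10.00 °C = 283.15 K.
For a reversible engine, η = 1 − T_C/T_H = 1 − 283.15/304.00 = 0.0686.
Since Q_C/Q_H = T_C/T_H and Q_H = W/η, Q_C = W·T_C/(T_H − T_C) = 286 × 283.15/20.85 = 3880 kJ.

Q_C ≈ 3880 kJ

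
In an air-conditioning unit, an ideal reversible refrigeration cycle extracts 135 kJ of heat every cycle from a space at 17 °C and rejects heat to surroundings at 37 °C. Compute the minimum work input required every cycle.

T_H = 37 °C → 37 + 273.15 = 310.15 K.
T_C = 17 °C → 17 + 273.15 = 290.15 K.
Carnot COP: COP_R = T_C/(T_H − T_C) = 290.15/20.00 = 14.5075.
W = Q_C/COP_R = 135/14.5075 = 9.31 kJ.

W_in ≈ 9.31 kJ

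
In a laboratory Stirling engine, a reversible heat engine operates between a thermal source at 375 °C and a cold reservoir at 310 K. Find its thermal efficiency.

T_H = 375 °C → 375 + 273.15 = 648.15 K.
Carnot efficiency: η = 1 − T_C/T_H = 1 − 310.00/648.15 = 0.5217.

η ≈ 0.5217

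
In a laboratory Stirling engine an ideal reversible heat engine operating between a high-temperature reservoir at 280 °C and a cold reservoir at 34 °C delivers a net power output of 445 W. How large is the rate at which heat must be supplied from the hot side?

T_H = 280 °C → 280 + 273.15 = 553.15 K.
T_C = 34 °C → 34 + 273.15 = 307.15 K.
For a reversible engine, η = 1 − T_C/T_H = 1 − 307.15/553.15 = 0.4447.
Q_H = W/η = 445/0.4447 = 1000 W.

Q̇_H ≈ 1000 W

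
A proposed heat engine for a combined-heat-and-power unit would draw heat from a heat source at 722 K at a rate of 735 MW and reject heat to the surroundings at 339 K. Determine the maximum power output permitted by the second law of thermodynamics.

Ẇ_max ≈ 390 MW

The upper bound on efficiency is η_max = 1 − T_C/T_H = 1 − 339.00/722.00 = 0.5305.
W_max = η_max · Q_H = 0.5305 × 735 = 390 MW.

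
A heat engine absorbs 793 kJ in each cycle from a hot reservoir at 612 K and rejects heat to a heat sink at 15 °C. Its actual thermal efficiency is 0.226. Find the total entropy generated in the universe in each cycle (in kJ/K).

ΔS_univ ≈ 0.834 kJ/K

T_C = 15 °C → 15 + 273.15 = 288.15 K.
W = η·Q_H = 0.226 × 793 = 179.2 kJ, so Q_C = Q_H − W = 613.8 kJ.
The hot reservoir loses entropy Q_H/T_H = 793/612.00 = 1.296 kJ/K; the cold reservoir gains Q_C/T_C = 613.8/288.15 = 2.130 kJ/K.
ΔS_univ = −Q_H/T_H + Q_C/T_C = 0.834 kJ/K (> 0, since η = 0.226 < η_Carnot = 0.529).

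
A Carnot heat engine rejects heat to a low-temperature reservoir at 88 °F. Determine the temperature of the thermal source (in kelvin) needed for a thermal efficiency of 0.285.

T_C = 88 °F → (88 − 32) × 5/9 = 31.11 °C = 304.26 K.
From η = 1 − T_C/T_H, solving for T_H gives T_H = T_C/(1 − η) = 304.26/(1 − 0.285) = 425.5 K.

T_H ≈ 425.5 K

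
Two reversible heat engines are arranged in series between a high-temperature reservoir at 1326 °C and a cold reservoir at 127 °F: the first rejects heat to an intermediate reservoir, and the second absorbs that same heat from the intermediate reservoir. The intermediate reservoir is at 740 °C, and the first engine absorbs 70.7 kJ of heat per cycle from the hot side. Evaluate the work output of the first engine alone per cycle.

W₁ ≈ 25.9 kJ

T_H = 1326 °C → 1326 + 273.15 = 1599.15 K.
T_C = 127 °F → (127 − 32) × 5/9 = 52.78 °C = 325.93 K.
T_m = 740 °C → 740 + 273.15 = 1013.15 K.
First-stage efficiency η₁ = 1 − T_m/T_H = 1 − 1013.15/1599.15 = 0.3664.
W₁ = η₁·Q_H = 0.3664 × 70.7 = 25.9 kJ.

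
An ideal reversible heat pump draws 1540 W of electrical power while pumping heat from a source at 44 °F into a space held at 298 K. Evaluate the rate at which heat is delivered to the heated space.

T_C = 44 °F → (44 − 32) × 5/9 = 6.67 °C = 279.82 K.
Reversible heating COP: COP_HP = T_H/(T_H − T_C) = 298.00/18.18 = 16.3886.
Q_H = COP_HP · W = 16.3886 × 1540 = 25200 W.

Q̇_H ≈ 25200 W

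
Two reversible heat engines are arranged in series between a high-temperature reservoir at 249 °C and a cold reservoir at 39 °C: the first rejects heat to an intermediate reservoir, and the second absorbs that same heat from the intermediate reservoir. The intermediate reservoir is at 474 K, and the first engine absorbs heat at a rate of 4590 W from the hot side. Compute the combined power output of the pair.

Ẇ_total ≈ 1846 W

T_H = 249 °C → 249 + 273.15 = 522.15 K.
T_C = 39 °C → 39 + 273.15 = 312.15 K.
Two reversible stages in series are equivalent to a single Carnot engine between T_H and T_C, so η_total = 1 − T_C/T_H = 1 − 312.15/522.15 = 0.4022.
W_total = η_total · Q_H = 0.4022 × 4590 = 1846 W.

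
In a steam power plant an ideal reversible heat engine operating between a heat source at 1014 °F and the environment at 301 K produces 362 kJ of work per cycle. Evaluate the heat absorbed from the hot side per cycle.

T_H = 1014 °F → (1014 − 32) × 5/9 = 545.56 °C = 818.71 K.
η_rev = 1 − T_C/T_H = 1 − 301.00/818.71 = 0.6323.
Q_H = W/η = 362/0.6323 = 572 kJ.

Q_H ≈ 572 kJ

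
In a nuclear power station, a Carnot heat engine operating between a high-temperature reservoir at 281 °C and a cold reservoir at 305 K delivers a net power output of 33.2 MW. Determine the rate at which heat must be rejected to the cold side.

T_H = 281 °C → 281 + 273.15 = 554.15 K.
Carnot efficiency: η = 1 − T_C/T_H = 1 − 305.00/554.15 = 0.4496.
Since Q_C/Q_H = T_C/T_H and Q_H = W/η, Q_C = W·T_C/(T_H − T_C) = 33.2 × 305.00/249.15 = 40.64 MW.

Q̇_C ≈ 40.64 MW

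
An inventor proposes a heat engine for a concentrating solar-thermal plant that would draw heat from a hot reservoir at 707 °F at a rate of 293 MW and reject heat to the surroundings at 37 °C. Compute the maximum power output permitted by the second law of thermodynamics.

Ẇ_max ≈ 153 MW

T_H = 707 °F → (707 − 32) × 5/9 = 375.00 °C = 648.15 K.
T_C = 37 °C → 37 + 273.15 = 310.15 K.
The upper bound on efficiency is η_max = 1 − T_C/T_H = 1 − 310.15/648.15 = 0.5215.
W_max = η_max · Q_H = 0.5215 × 293 = 153 MW.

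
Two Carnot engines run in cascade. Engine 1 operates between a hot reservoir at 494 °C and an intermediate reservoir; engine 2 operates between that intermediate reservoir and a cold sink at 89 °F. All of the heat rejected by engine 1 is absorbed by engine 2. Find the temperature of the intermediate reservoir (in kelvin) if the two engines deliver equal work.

T_H = 494 °C → 494 + 273.15 = 767.15 K.
T_C = 89 °F → (89 − 32) × 5/9 = 31.67 °C = 304.82 K.
For reversible stages Q_m = Q_H·(T_m/T_H). Setting W₁ = Q_H(1 − T_m/T_H) equal to W₂ = Q_m(1 − T_C/T_m) = Q_H·(T_m − T_C)/T_H gives T_H − T_m = T_m − T_C, so T_m = (T_H + T_C)/2 = (767.15 + 304.82)/2 = 536.0 K.

T_m ≈ 536.0 K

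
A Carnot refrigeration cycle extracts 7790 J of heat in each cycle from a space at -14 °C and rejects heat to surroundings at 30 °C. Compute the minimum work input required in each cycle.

W_in ≈ 1320 J

T_H = 30 °C → 30 + 273.15 = 303.15 K.
T_C = -14 °C → -14 + 273.15 = 259.15 K.
Carnot COP: COP_R = T_C/(T_H − T_C) = 259.15/44.00 = 5.8898.
W = Q_C/COP_R = 7790/5.8898 = 1320 J.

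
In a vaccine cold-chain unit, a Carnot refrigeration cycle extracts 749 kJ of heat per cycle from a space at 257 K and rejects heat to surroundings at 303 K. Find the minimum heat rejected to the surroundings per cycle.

Q_H ≈ 883 kJ

For a reversible cycle Q_H/Q_C = T_H/T_C, so Q_H = Q_C·T_H/T_C = 749 × 303.00/257.00 = 883 kJ.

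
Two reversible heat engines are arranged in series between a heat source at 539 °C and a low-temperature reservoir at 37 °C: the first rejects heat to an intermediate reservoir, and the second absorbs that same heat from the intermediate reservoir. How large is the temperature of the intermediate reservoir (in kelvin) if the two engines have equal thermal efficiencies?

T_m ≈ 501.9 K

T_H = 539 °C → 539 + 273.15 = 812.15 K.
T_C = 37 °C → 37 + 273.15 = 310.15 K.
Equal efficiencies require 1 − T_m/T_H = 1 − T_C/T_m, i.e. T_m/T_H = T_C/T_m, so T_m = √(T_H·T_C) = √(812.15 × 310.15) = 501.9 K.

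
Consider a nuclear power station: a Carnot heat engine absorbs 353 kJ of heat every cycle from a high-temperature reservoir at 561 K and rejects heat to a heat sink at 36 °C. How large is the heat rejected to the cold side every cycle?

T_C = 36 °C → 36 + 273.15 = 309.15 K.
Since the cycle is reversible, η = 1 − T_C/T_H = 1 − 309.15/561.00 = 0.4489.
For a reversible cycle Q_C/Q_H = T_C/T_H, so Q_C = 353 × 309.15/561.00 = 195 kJ.

Q_C ≈ 195 kJ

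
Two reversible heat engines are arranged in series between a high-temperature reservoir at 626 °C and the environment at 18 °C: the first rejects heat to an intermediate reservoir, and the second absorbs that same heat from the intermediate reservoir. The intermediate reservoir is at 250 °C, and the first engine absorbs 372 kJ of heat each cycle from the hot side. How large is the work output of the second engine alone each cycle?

T_H = 626 °C → 626 + 273.15 = 899.15 K.
T_C = 18 °C → 18 + 273.15 = 291.15 K.
T_m = 250 °C → 250 + 273.15 = 523.15 K.
Heat entering the second stage: Q_m = Q_H·(T_m/T_H) = 372 × 523.15/899.15 = 216 kJ.
Second-stage efficiency η₂ = 1 − T_C/T_m = 1 − 291.15/523.15 = 0.4435, so W₂ = η₂·Q_m = 96.0 kJ.

W₂ ≈ 96.0 kJ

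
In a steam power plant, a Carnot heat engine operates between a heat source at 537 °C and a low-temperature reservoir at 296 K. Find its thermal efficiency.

T_H = 537 °C → 537 + 273.15 = 810.15 K.
The Carnot efficiency is η = 1 − T_C/T_H = 1 − 296.00/810.15 = 0.635.

η ≈ 0.635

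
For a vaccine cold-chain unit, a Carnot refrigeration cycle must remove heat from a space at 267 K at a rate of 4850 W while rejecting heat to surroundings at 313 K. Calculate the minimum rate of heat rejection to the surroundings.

Q̇_H ≈ 5686 W

For a reversible cycle Q_H/Q_C = T_H/T_C, so Q_H = Q_C·T_H/T_C = 4850 × 313.00/267.00 = 5686 W.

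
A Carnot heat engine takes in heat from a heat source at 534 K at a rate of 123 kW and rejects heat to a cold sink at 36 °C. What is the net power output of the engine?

Ẇ ≈ 51.8 kW

T_C = 36 °C → 36 + 273.15 = 309.15 K.
For a reversible engine, η = 1 − T_C/T_H = 1 − 309.15/534.00 = 0.4211.
W = η·Q_H = 0.4211 × 123 = 51.8 kW.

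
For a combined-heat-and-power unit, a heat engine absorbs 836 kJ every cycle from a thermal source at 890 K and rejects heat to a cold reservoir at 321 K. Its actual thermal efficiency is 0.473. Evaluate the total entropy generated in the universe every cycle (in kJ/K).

ΔS_univ ≈ 0.433 kJ/K

W = η·Q_H = 0.473 × 836 = 395.4 kJ, so Q_C = Q_H − W = 440.6 kJ.
Entropy balance on the reservoirs: −Q_H/T_H = -0.9393 kJ/K, +Q_C/T_C = 1.372 kJ/K.
ΔS_univ = −Q_H/T_H + Q_C/T_C = 0.433 kJ/K (> 0, since η = 0.473 < η_Carnot = 0.639).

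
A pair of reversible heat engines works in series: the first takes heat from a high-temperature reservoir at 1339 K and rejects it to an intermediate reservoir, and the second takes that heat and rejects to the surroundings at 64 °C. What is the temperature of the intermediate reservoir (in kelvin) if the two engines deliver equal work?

T_m ≈ 838 K

T_C = 64 °C → 64 + 273.15 = 337.15 K.
For reversible stages Q_m = Q_H·(T_m/T_H). Setting W₁ = Q_H(1 − T_m/T_H) equal to W₂ = Q_m(1 − T_C/T_m) = Q_H·(T_m − T_C)/T_H gives T_H − T_m = T_m − T_C, so T_m = (T_H + T_C)/2 = (1339.00 + 337.15)/2 = 838 K.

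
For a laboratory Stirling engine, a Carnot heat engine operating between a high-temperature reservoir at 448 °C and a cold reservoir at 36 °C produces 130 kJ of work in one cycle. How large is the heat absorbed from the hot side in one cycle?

T_H = 448 °C → 448 + 273.15 = 721.15 K.
T_C = 36 °C → 36 + 273.15 = 309.15 K.
Carnot efficiency: η = 1 − T_C/T_H = 1 − 309.15/721.15 = 0.5713.
Q_H = W/η = 130/0.5713 = 228 kJ.

Q_H ≈ 228 kJ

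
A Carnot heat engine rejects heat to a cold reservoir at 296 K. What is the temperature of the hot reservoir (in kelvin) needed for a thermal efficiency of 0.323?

T_H ≈ 437 K

From η = 1 − T_C/T_H, solving for T_H gives T_H = T_C/(1 − η) = 296.00/(1 − 0.323) = 437 K.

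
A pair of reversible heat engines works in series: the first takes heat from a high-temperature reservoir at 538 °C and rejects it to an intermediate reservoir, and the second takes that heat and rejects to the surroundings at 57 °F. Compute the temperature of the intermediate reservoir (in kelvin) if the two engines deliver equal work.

T_H = 538 °C → 538 + 273.15 = 811.15 K.
T_C = 57 °F → (57 − 32) × 5/9 = 13.89 °C = 287.04 K.
For reversible stages Q_m = Q_H·(T_m/T_H). Setting W₁ = Q_H(1 − T_m/T_H) equal to W₂ = Q_m(1 − T_C/T_m) = Q_H·(T_m − T_C)/T_H gives T_H − T_m = T_m − T_C, so T_m = (T_H + T_C)/2 = (811.15 + 287.04)/2 = 549.1 K.

T_m ≈ 549.1 K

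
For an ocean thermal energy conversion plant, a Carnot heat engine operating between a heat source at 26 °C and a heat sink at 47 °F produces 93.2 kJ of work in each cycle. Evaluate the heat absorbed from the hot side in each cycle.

T_H = 26 °C → 26 + 273.15 = 299.15 K.
T_C = 47 °F → (47 − 32) × 5/9 = 8.33 °C = 281.48 K.
Carnot efficiency: η = 1 − T_C/T_H = 1 − 281.48/299.15 = 0.0591.
Q_H = W/η = 93.2/0.0591 = 1580 kJ.

Q_H ≈ 1580 kJ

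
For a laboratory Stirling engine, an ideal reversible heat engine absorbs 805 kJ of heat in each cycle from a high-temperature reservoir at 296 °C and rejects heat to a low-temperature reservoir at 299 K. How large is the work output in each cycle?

T_H = 296 °C → 296 + 273.15 = 569.15 K.
Since the cycle is reversible, η = 1 − T_C/T_H = 1 − 299.00/569.15 = 0.4747.
W = η·Q_H = 0.4747 × 805 = 382 kJ.

W ≈ 382 kJ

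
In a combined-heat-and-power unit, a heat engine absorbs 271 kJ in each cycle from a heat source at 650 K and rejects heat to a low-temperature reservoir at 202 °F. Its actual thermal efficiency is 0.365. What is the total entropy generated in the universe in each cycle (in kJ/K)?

T_C = 202 °F → (202 − 32) × 5/9 = 94.44 °C = 367.59 K.
W = η·Q_H = 0.365 × 271 = 98.91 kJ, so Q_C = Q_H − W = 172.1 kJ.
The hot reservoir loses entropy Q_H/T_H = 271/650.00 = 0.4169 kJ/K; the cold reservoir gains Q_C/T_C = 172.1/367.59 = 0.4681 kJ/K.
ΔS_univ = −Q_H/T_H + Q_C/T_C = 0.0512 kJ/K (> 0, since η = 0.365 < η_Carnot = 0.434).

ΔS_univ ≈ 0.0512 kJ/K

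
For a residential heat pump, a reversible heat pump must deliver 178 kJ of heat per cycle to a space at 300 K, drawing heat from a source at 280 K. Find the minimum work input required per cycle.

W_in ≈ 11.87 kJ

For a reversible heat pump, COP_HP = T_H/(T_H − T_C) = 300.00/20.00 = 15.0000.
W = Q_H/COP_HP = 178/15.0000 = 11.87 kJ.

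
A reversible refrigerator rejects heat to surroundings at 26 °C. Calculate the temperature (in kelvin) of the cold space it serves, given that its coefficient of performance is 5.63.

T_C ≈ 254 K

T_H = 26 °C → 26 + 273.15 = 299.15 K.
COP_R = T_C/(T_H − T_C) ⇒ T_C = T_H·COP_R/(1 + COP_R) = 299.15 × 5.63/(1 + 5.63) = 254 K.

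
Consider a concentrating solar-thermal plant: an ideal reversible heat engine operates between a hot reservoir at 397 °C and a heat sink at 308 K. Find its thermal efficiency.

T_H = 397 °C → 397 + 273.15 = 670.15 K.
Since the cycle is reversible, η = 1 − T_C/T_H = 1 − 308.00/670.15 = 0.5404.

η ≈ 0.5404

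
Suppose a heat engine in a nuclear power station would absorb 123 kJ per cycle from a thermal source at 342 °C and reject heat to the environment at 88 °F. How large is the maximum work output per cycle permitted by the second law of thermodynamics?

T_H = 342 °C → 342 + 273.15 = 615.15 K.
T_C = 88 °F → (88 − 32) × 5/9 = 31.11 °C = 304.26 K.
The upper bound on efficiency is η_max = 1 − T_C/T_H = 1 − 304.26/615.15 = 0.5054.
W_max = η_max · Q_H = 0.5054 × 123 = 62.16 kJ.

W_max ≈ 62.16 kJ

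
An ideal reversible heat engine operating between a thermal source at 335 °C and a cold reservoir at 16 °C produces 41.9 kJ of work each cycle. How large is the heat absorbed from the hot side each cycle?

Q_H ≈ 79.88 kJ

T_H = 335 °C → 335 + 273.15 = 608.15 K.
T_C = 16 °C → 16 + 273.15 = 289.15 K.
For a reversible engine, η = 1 − T_C/T_H = 1 − 289.15/608.15 = 0.5245.
Q_H = W/η = 41.9/0.5245 = 79.88 kJ.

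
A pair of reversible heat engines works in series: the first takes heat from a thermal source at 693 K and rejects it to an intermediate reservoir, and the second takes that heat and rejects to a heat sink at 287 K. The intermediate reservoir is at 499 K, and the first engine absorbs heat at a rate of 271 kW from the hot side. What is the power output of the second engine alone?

Ẇ₂ ≈ 82.90 kW

Heat entering the second stage: Q_m = Q_H·(T_m/T_H) = 271 × 499.00/693.00 = 195.1 kW.
Second-stage efficiency η₂ = 1 − T_C/T_m = 1 − 287.00/499.00 = 0.4248, so W₂ = η₂·Q_m = 82.90 kW.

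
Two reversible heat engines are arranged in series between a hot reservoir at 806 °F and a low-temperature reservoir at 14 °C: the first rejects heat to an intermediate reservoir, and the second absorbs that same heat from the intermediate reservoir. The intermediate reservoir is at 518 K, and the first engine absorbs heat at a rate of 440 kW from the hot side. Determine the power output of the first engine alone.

Ẇ₁ ≈ 116 kW

T_H = 806 °F → (806 − 32) × 5/9 = 430.00 °C = 703.15 K.
T_C = 14 °C → 14 + 273.15 = 287.15 K.
First-stage efficiency η₁ = 1 − T_m/T_H = 1 − 518.00/703.15 = 0.2633.
W₁ = η₁·Q_H = 0.2633 × 440 = 116 kW.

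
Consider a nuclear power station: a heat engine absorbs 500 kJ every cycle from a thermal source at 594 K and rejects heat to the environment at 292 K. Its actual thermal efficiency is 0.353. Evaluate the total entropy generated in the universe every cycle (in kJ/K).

W = η·Q_H = 0.353 × 500 = 176.5 kJ, so Q_C = Q_H − W = 323.5 kJ.
Entropy balance on the reservoirs: −Q_H/T_H = -0.8418 kJ/K, +Q_C/T_C = 1.108 kJ/K.
ΔS_univ = −Q_H/T_H + Q_C/T_C = 0.266 kJ/K (> 0, since η = 0.353 < η_Carnot = 0.508).

ΔS_univ ≈ 0.266 kJ/K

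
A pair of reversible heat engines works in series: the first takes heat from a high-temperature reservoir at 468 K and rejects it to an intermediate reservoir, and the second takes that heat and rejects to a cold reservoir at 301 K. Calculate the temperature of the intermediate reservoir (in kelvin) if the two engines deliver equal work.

For reversible stages Q_m = Q_H·(T_m/T_H). Setting W₁ = Q_H(1 − T_m/T_H) equal to W₂ = Q_m(1 − T_C/T_m) = Q_H·(T_m − T_C)/T_H gives T_H − T_m = T_m − T_C, so T_m = (T_H + T_C)/2 = (468.00 + 301.00)/2 = 384 K.

T_m ≈ 384 K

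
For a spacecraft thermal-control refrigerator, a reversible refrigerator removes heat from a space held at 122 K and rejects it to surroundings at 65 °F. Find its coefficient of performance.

T_H = 65 °F → (65 − 32) × 5/9 = 18.33 °C = 291.48 K.
For a reversible refrigerator, COP_R = T_C/(T_H − T_C) = 122.00/(291.48 − 122.00) = 0.720.

COP_R ≈ 0.720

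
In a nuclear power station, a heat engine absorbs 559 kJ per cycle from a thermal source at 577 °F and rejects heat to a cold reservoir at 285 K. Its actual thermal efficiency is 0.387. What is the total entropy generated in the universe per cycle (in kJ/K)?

ΔS_univ ≈ 0.2317 kJ/K

T_H = 577 °F → (577 − 32) × 5/9 = 302.78 °C = 575.93 K.
W = η·Q_H = 0.387 × 559 = 216.3 kJ, so Q_C = Q_H − W = 342.7 kJ.
Reservoir entropy changes: ΔS_H = −Q_H/T_H = −559/575.93 = -0.9706 kJ/K and ΔS_C = +Q_C/T_C = 342.7/285.00 = 1.202 kJ/K.
ΔS_univ = −Q_H/T_H + Q_C/T_C = 0.2317 kJ/K (> 0, since η = 0.387 < η_Carnot = 0.505).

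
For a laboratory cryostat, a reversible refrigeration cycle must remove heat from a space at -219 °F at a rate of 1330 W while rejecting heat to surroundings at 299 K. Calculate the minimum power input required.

T_C = -219 °F → (-219 − 32) × 5/9 = -139.44 °C = 133.71 K.
Carnot COP: COP_R = T_C/(T_H − T_C) = 133.71/165.29 = 0.8089.
W = Q_C/COP_R = 1330/0.8089 = 1640 W.

Ẇ_in ≈ 1640 W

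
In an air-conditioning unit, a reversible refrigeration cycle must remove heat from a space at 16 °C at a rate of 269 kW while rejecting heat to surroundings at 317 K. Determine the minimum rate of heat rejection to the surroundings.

T_C = 16 °C → 16 + 273.15 = 289.15 K.
For a reversible cycle Q_H/Q_C = T_H/T_C, so Q_H = Q_C·T_H/T_C = 269 × 317.00/289.15 = 295 kW.

Q̇_H ≈ 295 kW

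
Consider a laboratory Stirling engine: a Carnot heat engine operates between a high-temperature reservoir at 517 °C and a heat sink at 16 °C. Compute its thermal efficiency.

η ≈ 0.634

T_H = 517 °C → 517 + 273.15 = 790.15 K.
T_C = 16 °C → 16 + 273.15 = 289.15 K.
Carnot efficiency: η = 1 − T_C/T_H = 1 − 289.15/790.15 = 0.634.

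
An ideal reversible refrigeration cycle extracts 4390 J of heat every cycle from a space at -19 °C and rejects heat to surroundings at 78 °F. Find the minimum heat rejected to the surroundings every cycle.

T_H = 78 °F → (78 − 32) × 5/9 = 25.56 °C = 298.71 K.
T_C = -19 °C → -19 + 273.15 = 254.15 K.
For a reversible cycle Q_H/Q_C = T_H/T_C, so Q_H = Q_C·T_H/T_C = 4390 × 298.71/254.15 = 5160 J.

Q_H ≈ 5160 J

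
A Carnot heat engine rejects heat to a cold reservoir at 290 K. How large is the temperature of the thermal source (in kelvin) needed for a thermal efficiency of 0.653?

From η = 1 − T_C/T_H, solving for T_H gives T_H = T_C/(1 − η) = 290.00/(1 − 0.653) = 836 K.

T_H ≈ 836 K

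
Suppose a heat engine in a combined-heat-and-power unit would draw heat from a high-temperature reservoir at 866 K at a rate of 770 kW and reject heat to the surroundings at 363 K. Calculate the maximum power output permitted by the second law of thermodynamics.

Ẇ_max ≈ 447.2 kW

By the Carnot theorem, η_max = 1 − T_C/T_H = 1 − 363.00/866.00 = 0.5808.
W_max = η_max · Q_H = 0.5808 × 770 = 447.2 kW.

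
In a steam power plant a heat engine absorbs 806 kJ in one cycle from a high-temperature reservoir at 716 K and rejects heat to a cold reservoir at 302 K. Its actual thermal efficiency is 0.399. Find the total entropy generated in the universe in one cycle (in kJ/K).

ΔS_univ ≈ 0.478 kJ/K

W = η·Q_H = 0.399 × 806 = 321.6 kJ, so Q_C = Q_H − W = 484.4 kJ.
Reservoir entropy changes: ΔS_H = −Q_H/T_H = −806/716.00 = -1.126 kJ/K and ΔS_C = +Q_C/T_C = 484.4/302.00 = 1.604 kJ/K.
ΔS_univ = −Q_H/T_H + Q_C/T_C = 0.478 kJ/K (> 0, since η = 0.399 < η_Carnot = 0.578).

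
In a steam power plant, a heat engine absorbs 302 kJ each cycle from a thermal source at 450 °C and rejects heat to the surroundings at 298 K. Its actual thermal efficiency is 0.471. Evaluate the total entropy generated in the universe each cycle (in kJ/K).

ΔS_univ ≈ 0.1185 kJ/K

T_H = 450 °C → 450 + 273.15 = 723.15 K.
W = η·Q_H = 0.471 × 302 = 142.2 kJ, so Q_C = Q_H − W = 159.8 kJ.
The hot reservoir loses entropy Q_H/T_H = 302/723.15 = 0.4176 kJ/K; the cold reservoir gains Q_C/T_C = 159.8/298.00 = 0.5361 kJ/K.
ΔS_univ = −Q_H/T_H + Q_C/T_C = 0.1185 kJ/K (> 0, since η = 0.471 < η_Carnot = 0.588).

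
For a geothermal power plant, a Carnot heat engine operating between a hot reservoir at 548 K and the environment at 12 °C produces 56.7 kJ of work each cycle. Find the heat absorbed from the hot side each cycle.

Q_H ≈ 118 kJ

T_C = 12 °C → 12 + 273.15 = 285.15 K.
The Carnot efficiency is η = 1 − T_C/T_H = 1 − 285.15/548.00 = 0.4797.
Q_H = W/η = 56.7/0.4797 = 118 kJ.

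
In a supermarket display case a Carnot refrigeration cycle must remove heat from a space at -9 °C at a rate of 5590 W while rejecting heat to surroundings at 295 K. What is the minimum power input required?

T_C = -9 °C → -9 + 273.15 = 264.15 K.
For a reversible refrigerator, COP_R = T_C/(T_H − T_C) = 264.15/30.85 = 8.5624.
W = Q_C/COP_R = 5590/8.5624 = 653 W.

Ẇ_in ≈ 653 W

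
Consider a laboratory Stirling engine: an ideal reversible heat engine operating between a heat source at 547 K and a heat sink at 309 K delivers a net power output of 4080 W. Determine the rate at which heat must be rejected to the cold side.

Q̇_C ≈ 5300 W

Since the cycle is reversible, η = 1 − T_C/T_H = 1 − 309.00/547.00 = 0.4351.
Since Q_C/Q_H = T_C/T_H and Q_H = W/η, Q_C = W·T_C/(T_H − T_C) = 4080 × 309.00/238.00 = 5300 W.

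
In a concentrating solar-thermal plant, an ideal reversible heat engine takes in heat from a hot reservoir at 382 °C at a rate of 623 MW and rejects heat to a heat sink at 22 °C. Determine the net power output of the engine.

Ẇ ≈ 342 MW

T_H = 382 °C → 382 + 273.15 = 655.15 K.
T_C = 22 °C → 22 + 273.15 = 295.15 K.
η_rev = 1 − T_C/T_H = 1 − 295.15/655.15 = 0.5495.
W = η·Q_H = 0.5495 × 623 = 342 MW.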